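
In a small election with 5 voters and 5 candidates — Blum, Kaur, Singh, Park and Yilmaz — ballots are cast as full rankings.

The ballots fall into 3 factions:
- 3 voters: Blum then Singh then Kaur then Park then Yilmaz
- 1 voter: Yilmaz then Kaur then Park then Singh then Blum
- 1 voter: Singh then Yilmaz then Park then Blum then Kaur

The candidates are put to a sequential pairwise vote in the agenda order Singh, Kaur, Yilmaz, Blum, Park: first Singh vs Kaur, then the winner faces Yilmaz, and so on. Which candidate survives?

Round 1: Singh vs Kaur — 4–1, Singh advances.
Round 2: Singh vs Yilmaz — 4–1, Singh advances.
Round 3: Singh vs Blum — 2–3, Blum advances.
Round 4: Blum vs Park — 3–2, Blum advances.
Blum survives the agenda.

Blum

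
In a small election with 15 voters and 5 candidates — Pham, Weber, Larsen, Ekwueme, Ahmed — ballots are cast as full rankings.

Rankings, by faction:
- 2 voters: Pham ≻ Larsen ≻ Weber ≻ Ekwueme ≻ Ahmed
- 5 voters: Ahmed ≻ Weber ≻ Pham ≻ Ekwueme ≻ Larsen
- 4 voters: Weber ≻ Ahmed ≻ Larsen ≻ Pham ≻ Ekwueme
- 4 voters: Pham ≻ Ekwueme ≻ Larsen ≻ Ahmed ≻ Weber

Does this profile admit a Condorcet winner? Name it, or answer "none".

Check each pair by majority over 15 ballots:
Pham vs Weber: Weber, 9–6.
Pham vs Larsen: Pham wins 11–4.
Pham vs Ekwueme: Pham, 15–0.
Pham vs Ahmed: 2+4 = 6 for Pham, 9 for Ahmed — Ahmed by 9–6.
Weber vs Larsen: 9 to 6, Weber.
Weber vs Ekwueme: Weber is ranked higher on 2+5+4 = 11 ballots, Ekwueme on 4. Weber wins 11–4.
Weber–Ahmed: Ahmed 9–6.
Larsen vs Ekwueme: Larsen is ranked higher on 2+4 = 6 ballots, Ekwueme on 9. Ekwueme wins 9–6.
Larsen vs Ahmed: Larsen preferred on 2+4 = 6 ballots; Ahmed wins 9–6.
Ekwueme vs Ahmed: Ahmed, 9–6.
Only Ahmed has no losses; Ahmed is the Condorcet winner.

Ahmed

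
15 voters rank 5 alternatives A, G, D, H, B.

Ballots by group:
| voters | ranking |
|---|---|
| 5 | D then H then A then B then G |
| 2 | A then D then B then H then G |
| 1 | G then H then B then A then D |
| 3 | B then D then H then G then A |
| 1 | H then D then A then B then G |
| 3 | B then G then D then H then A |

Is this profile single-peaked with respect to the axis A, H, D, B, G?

no

Axis positions: A=1, H=2, D=3, B=4, G=5.
Group 1 (peak D at position 3): ranking walks positions 3-2-1-4-5, expanding outward from the peak — single-peaked.
Group 2: ranking walks positions 1-3-4-2-5; D is ranked above H even though H lies between D and the peak A on the axis — preferences dip and rise again. Not single-peaked.
Group 3: ranking walks positions 5-2-4-1-3; H is ranked above B even though B lies between H and the peak G on the axis — preferences dip and rise again. Not single-peaked.
Group 4 (peak B at position 4): ranking walks positions 4-3-2-5-1, expanding outward from the peak — single-peaked.
Group 5 (peak H at position 2): ranking walks positions 2-3-1-4-5, expanding outward from the peak — single-peaked.
Group 6 (peak B at position 4): ranking walks positions 4-5-3-2-1, expanding outward from the peak — single-peaked.
Group 2 violates single-peakedness, so the profile is not single-peaked on this axis.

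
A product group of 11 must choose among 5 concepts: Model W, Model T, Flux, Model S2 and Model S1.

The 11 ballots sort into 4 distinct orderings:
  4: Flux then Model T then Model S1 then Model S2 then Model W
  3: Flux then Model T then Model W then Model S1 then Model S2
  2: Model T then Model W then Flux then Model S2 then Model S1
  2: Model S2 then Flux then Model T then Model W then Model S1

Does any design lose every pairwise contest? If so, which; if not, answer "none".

none

Head-to-head results (11 engineers):
Model W vs Model T: Model T, 11–0.
Model W–Flux: Flux 9–2.
Model W vs Model S2: 3+2 = 5 for Model W, 6 for Model S2 — Model S2 by 6–5.
Model W vs Model S1: Model W, 7–4.
Model T vs Flux: Flux, 9–2.
Model T vs Model S2: 9 to 2, Model T.
Model T vs Model S1: Model T wins 11–0.
Flux vs Model S2: 4+3+2 = 9 for Flux, 2 for Model S2 — Flux by 9–2.
Flux vs Model S1: 11 to 0, Flux.
Model S2 vs Model S1: Model S1 wins 7–4.
Each design has at least one pairwise win (Model W beats Model S1; Model T beats Model W; Flux beats Model W; Model S2 beats Model W; Model S1 beats Model S2) — no Condorcet loser.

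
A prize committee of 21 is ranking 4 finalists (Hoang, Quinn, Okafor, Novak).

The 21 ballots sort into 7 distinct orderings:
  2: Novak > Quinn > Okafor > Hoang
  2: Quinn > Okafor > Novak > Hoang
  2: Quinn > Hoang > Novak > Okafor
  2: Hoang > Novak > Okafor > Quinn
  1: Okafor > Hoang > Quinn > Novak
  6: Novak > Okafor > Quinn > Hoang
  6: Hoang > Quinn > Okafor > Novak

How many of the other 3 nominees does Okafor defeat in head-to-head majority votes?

Okafor against each rival (21 jurors):
Okafor–Hoang: Okafor 11–10.
Okafor vs Quinn: Quinn wins 12–9.
Okafor–Novak: Novak 12–9.
Okafor beats Hoang; loses to Quinn, Novak — 1 pairwise win.

1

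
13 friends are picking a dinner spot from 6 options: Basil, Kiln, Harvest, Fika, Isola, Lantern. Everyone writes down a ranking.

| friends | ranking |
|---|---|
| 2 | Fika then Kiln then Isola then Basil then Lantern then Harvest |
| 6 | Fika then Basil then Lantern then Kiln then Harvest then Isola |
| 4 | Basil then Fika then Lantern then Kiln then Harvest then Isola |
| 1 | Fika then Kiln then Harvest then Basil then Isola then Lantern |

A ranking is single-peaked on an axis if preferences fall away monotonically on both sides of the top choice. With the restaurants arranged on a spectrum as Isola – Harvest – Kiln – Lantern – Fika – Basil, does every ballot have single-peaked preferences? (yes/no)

no

Axis positions: Isola=1, Harvest=2, Kiln=3, Lantern=4, Fika=5, Basil=6.
Ballot type 1: ranking walks positions 5-3-1-6-4-2; Kiln is ranked above Lantern even though Lantern lies between Kiln and the peak Fika on the axis — preferences dip and rise again. Not single-peaked.
Ballot type 2 (peak Fika at position 5): ranking walks positions 5-6-4-3-2-1, expanding outward from the peak — single-peaked.
Ballot type 3 (peak Basil at position 6): ranking walks positions 6-5-4-3-2-1, expanding outward from the peak — single-peaked.
Ballot type 4: ranking walks positions 5-3-2-6-1-4; Kiln is ranked above Lantern even though Lantern lies between Kiln and the peak Fika on the axis — preferences dip and rise again. Not single-peaked.
Ballot type 1 violates single-peakedness, so the profile is not single-peaked on this axis.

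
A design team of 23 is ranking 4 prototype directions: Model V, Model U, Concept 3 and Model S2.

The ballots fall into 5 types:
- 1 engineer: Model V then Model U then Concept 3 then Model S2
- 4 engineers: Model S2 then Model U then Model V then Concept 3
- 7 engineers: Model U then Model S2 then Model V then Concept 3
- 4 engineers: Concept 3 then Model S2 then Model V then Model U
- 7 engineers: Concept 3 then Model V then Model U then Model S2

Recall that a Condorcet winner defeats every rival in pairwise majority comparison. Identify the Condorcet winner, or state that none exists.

Pairwise majorities:
Model V vs Model U: Model V, 12–11.
Model V–Concept 3: Model V 12–11.
Model V vs Model S2: Model S2, 15–8.
Model U vs Concept 3: Model U wins 12–11.
Model U vs Model S2: Model U wins 15–8.
Concept 3–Model S2: Concept 3 12–11.
Each design drops at least one matchup (Model V loses to Model S2; Model U loses to Model V; Concept 3 loses to Model V; Model S2 loses to Model U); the cycle Model V → Model U → Model S2 → Model V rules out a Condorcet winner.

none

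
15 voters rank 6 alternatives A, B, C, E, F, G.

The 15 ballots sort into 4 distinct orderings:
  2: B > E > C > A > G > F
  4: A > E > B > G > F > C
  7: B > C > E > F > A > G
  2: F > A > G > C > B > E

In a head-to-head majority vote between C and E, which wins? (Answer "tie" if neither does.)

C

Ballots ranking C above E: 7 + 2 = 9.
Ballots ranking E above C: 15 − 9 = 6.
C wins the head-to-head 9–6.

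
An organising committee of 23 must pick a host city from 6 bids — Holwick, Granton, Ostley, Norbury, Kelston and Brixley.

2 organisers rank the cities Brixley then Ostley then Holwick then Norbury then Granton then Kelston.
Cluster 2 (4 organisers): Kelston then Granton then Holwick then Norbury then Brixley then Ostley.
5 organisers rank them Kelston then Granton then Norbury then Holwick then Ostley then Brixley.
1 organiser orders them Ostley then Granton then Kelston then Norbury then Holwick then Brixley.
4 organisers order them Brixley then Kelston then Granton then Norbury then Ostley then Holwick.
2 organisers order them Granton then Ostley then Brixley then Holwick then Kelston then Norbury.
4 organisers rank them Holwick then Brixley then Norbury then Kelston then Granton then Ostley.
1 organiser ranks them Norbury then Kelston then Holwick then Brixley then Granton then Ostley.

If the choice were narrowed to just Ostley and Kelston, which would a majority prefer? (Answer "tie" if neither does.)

Kelston

Ballots ranking Ostley above Kelston: 2 + 1 + 2 = 5.
Ballots ranking Kelston above Ostley: 23 − 5 = 18.
Kelston wins the head-to-head 18–5.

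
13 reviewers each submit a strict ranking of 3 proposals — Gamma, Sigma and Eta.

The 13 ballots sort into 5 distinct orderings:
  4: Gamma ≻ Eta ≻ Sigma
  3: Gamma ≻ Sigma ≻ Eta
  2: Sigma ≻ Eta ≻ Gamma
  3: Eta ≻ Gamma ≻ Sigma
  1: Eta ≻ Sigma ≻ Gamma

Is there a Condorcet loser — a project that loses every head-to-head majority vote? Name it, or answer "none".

Head-to-head results (13 reviewers):
Gamma vs Sigma: Gamma preferred on 4+3+3 = 10 ballots; Gamma wins 10–3.
Gamma vs Eta: Gamma is ranked higher on 4+3 = 7 ballots, Eta on 6. Gamma wins 7–6.
Sigma vs Eta: Sigma is ranked higher on 3+2 = 5 ballots, Eta on 8. Eta wins 8–5.
Sigma is beaten in every head-to-head and is the Condorcet loser.

Sigma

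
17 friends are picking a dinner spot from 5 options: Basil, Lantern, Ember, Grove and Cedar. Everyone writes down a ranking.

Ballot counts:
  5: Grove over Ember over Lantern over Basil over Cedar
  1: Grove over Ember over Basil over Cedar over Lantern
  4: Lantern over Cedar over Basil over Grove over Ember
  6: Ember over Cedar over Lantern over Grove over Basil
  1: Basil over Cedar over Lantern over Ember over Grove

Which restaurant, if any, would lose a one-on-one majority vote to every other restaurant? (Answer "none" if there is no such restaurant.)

Head-to-head results (17 friends):
Basil–Lantern: Lantern 15–2.
Basil vs Ember: Ember, 12–5.
Basil vs Grove: 4+1 = 5 for Basil, 12 for Grove — Grove by 12–5.
Basil vs Cedar: Cedar wins 10–7.
Lantern vs Ember: 4+1 = 5 for Lantern, 12 for Ember — Ember by 12–5.
Lantern vs Grove: Lantern, 11–6.
Lantern vs Cedar: Lantern, 9–8.
Ember–Grove: Grove 10–7.
Ember vs Cedar: Ember wins 12–5.
Grove vs Cedar: Cedar wins 11–6.
Basil is beaten in every head-to-head and is the Condorcet loser.

Basil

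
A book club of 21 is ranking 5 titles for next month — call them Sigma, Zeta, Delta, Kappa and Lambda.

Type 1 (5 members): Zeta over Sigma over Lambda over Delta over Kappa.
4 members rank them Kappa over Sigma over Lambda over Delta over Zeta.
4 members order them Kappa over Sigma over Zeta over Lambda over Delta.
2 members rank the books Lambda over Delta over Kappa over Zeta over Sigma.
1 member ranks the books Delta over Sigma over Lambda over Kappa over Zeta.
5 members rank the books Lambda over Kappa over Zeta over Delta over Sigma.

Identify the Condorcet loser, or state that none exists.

Delta

Pairwise majorities:
Sigma vs Zeta: Zeta, 12–9.
Sigma vs Delta: Sigma wins 13–8.
Sigma–Kappa: Kappa 15–6.
Sigma vs Lambda: 5+4+4+1 = 14 for Sigma, 7 for Lambda — Sigma by 14–7.
Zeta vs Delta: Zeta is ranked higher on 5+4+5 = 14 ballots, Delta on 7. Zeta wins 14–7.
Zeta vs Kappa: Zeta preferred on 5 ballots; Kappa wins 16–5.
Zeta vs Lambda: 9 to 12, Lambda.
Delta vs Kappa: 5+2+1 = 8 for Delta, 13 for Kappa — Kappa by 13–8.
Delta–Lambda: Lambda 20–1.
Kappa vs Lambda: Kappa preferred on 4+4 = 8 ballots; Lambda wins 13–8.
Delta loses to every other book — it is the Condorcet loser.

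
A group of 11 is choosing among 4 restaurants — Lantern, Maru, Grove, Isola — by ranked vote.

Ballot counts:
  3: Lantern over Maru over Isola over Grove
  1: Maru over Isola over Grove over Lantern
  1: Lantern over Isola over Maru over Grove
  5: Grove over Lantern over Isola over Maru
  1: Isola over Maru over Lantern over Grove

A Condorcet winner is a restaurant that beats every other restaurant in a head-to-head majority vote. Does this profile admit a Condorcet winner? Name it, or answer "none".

Check each pair by majority over 11 ballots:
Lantern vs Maru: 3+1+5 = 9 for Lantern, 2 for Maru — Lantern by 9–2.
Lantern–Grove: Grove 6–5.
Lantern vs Isola: Lantern wins 9–2.
Maru vs Grove: Maru is ranked higher on 3+1+1+1 = 6 ballots, Grove on 5. Maru wins 6–5.
Maru vs Isola: Isola wins 7–4.
Grove vs Isola: 5 for Grove, 6 for Isola — Isola by 6–5.
No restaurant is unbeaten: Lantern loses to Grove; Maru loses to Lantern; Grove loses to Maru; Isola loses to Lantern. In particular Lantern > Maru > Grove > Lantern is a majority cycle — no Condorcet winner exists.

none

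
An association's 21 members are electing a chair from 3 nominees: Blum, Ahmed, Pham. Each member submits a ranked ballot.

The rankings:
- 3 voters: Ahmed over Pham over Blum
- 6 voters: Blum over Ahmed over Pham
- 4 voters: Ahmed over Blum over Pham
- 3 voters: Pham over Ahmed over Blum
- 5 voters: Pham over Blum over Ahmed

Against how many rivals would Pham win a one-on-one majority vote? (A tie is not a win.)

Pham against each rival (21 voters):
Pham vs Blum: Pham is ranked higher on 3+3+5 = 11 ballots, Blum on 10. Pham wins 11–10.
Pham–Ahmed: Ahmed 13–8.
Pham beats Blum; loses to Ahmed — 1 pairwise win.

1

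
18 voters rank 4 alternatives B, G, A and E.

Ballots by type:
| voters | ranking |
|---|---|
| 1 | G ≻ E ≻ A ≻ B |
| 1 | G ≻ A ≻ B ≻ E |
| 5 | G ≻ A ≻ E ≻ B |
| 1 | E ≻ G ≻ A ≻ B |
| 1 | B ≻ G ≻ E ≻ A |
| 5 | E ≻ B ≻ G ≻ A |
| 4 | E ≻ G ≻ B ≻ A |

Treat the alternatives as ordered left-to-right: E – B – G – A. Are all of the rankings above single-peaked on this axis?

Axis positions: E=1, B=2, G=3, A=4.
Type 1: ranking walks positions 3-1-4-2; E is ranked above B even though B lies between E and the peak G on the axis — preferences dip and rise again. Not single-peaked.
Type 2 (peak G at position 3): ranking walks positions 3-4-2-1, expanding outward from the peak — single-peaked.
Type 3: ranking walks positions 3-4-1-2; E is ranked above B even though B lies between E and the peak G on the axis — preferences dip and rise again. Not single-peaked.
Type 4: ranking walks positions 1-3-4-2; G is ranked above B even though B lies between G and the peak E on the axis — preferences dip and rise again. Not single-peaked.
Type 5 (peak B at position 2): ranking walks positions 2-3-1-4, expanding outward from the peak — single-peaked.
Type 6 (peak E at position 1): ranking walks positions 1-2-3-4, expanding outward from the peak — single-peaked.
Type 7: ranking walks positions 1-3-2-4; G is ranked above B even though B lies between G and the peak E on the axis — preferences dip and rise again. Not single-peaked.
Type 1 violates single-peakedness, so the profile is not single-peaked on this axis.

no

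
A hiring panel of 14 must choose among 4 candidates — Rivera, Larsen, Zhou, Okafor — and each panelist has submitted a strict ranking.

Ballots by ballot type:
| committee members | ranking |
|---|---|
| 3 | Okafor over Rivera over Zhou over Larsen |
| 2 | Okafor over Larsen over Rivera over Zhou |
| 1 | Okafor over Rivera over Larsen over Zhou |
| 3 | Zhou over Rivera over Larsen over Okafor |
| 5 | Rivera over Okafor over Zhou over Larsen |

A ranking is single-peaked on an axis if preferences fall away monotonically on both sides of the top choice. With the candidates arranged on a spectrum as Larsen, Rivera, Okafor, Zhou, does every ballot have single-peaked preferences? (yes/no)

no

Axis positions: Larsen=1, Rivera=2, Okafor=3, Zhou=4.
Ballot type 1 (peak Okafor at position 3): ranking walks positions 3-2-4-1, expanding outward from the peak — single-peaked.
Ballot type 2: ranking walks positions 3-1-2-4; Larsen is ranked above Rivera even though Rivera lies between Larsen and the peak Okafor on the axis — preferences dip and rise again. Not single-peaked.
Ballot type 3 (peak Okafor at position 3): ranking walks positions 3-2-1-4, expanding outward from the peak — single-peaked.
Ballot type 4: ranking walks positions 4-2-1-3; Rivera is ranked above Okafor even though Okafor lies between Rivera and the peak Zhou on the axis — preferences dip and rise again. Not single-peaked.
Ballot type 5 (peak Rivera at position 2): ranking walks positions 2-3-4-1, expanding outward from the peak — single-peaked.
Ballot type 2 violates single-peakedness, so the profile is not single-peaked on this axis.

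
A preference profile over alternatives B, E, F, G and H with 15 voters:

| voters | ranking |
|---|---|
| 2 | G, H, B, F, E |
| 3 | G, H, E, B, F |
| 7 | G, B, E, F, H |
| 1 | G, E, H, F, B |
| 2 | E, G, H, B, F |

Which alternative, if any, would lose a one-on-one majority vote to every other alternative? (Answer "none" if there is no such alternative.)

F

Pairwise majorities:
B–E: B 9–6.
B vs F: B, 14–1.
B vs G: G wins 15–0.
B vs H: B is ranked higher on 7 ballots, H on 8. H wins 8–7.
E vs F: E wins 13–2.
E–G: G 13–2.
E vs H: E wins 10–5.
F–G: G 15–0.
F–H: H 8–7.
G vs H: G wins 15–0.
Only F has no wins; F is the Condorcet loser.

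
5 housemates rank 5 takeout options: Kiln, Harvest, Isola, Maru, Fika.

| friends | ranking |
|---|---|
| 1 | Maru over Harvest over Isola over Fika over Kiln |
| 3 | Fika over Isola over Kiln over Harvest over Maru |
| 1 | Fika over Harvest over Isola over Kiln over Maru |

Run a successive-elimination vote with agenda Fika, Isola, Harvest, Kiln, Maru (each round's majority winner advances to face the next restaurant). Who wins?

Fika

Round 1: Fika vs Isola — 4–1, Fika advances.
Round 2: Fika vs Harvest — 4–1, Fika advances.
Round 3: Fika vs Kiln — 5–0, Fika advances.
Round 4: Fika vs Maru — 4–1, Fika advances.
Fika survives the agenda.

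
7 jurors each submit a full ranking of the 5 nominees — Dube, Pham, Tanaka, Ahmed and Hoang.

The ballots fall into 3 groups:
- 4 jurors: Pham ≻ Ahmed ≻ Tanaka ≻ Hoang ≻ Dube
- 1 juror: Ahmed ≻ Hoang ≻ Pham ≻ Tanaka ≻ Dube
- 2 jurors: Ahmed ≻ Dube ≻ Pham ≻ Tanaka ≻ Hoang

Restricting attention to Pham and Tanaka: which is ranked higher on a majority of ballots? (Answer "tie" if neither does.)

Ballots ranking Pham above Tanaka: 4 + 1 + 2 = 7.
Ballots ranking Tanaka above Pham: 7 − 7 = 0.
Pham wins the head-to-head 7–0.

Pham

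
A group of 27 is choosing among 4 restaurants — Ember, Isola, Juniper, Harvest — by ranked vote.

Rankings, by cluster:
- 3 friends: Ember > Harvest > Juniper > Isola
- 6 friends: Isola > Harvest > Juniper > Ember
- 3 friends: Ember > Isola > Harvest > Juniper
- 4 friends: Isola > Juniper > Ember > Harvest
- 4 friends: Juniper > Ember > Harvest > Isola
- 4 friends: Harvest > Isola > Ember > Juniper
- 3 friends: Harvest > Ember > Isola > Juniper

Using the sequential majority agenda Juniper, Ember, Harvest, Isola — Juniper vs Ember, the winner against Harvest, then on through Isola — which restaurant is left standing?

Harvest

Round 1: Juniper vs Ember — 14–13, Juniper advances.
Round 2: Juniper vs Harvest — 8–19, Harvest advances.
Round 3: Harvest vs Isola — 14–13, Harvest advances.
Harvest survives the agenda.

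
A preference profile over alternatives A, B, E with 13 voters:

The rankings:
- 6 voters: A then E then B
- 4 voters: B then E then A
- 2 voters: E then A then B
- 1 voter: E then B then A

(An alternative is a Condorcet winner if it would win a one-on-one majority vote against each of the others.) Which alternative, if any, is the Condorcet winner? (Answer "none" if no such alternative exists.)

Head-to-head results (13 voters):
A vs B: 6+2 = 8 for A, 5 for B — A by 8–5.
A vs E: 6 for A, 7 for E — E by 7–6.
B vs E: 4 to 9, E.
E beats each of A, B — E is the Condorcet winner.

E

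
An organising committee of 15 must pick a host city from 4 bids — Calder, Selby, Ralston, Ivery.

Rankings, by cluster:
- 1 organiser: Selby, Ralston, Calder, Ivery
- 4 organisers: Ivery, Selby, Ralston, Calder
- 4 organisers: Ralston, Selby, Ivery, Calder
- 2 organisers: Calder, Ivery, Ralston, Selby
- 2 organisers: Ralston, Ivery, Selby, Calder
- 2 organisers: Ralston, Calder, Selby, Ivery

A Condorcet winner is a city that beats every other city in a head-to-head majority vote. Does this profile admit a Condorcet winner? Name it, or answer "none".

Check each pair by majority over 15 ballots:
Calder vs Selby: Calder is ranked higher on 2+2 = 4 ballots, Selby on 11. Selby wins 11–4.
Calder vs Ralston: Calder preferred on 2 ballots; Ralston wins 13–2.
Calder vs Ivery: 5 to 10, Ivery.
Selby vs Ralston: 5 to 10, Ralston.
Selby vs Ivery: 7 to 8, Ivery.
Ralston vs Ivery: Ralston preferred on 1+4+2+2 = 9 ballots; Ralston wins 9–6.
Ralston defeats every rival head-to-head and is the Condorcet winner.

Ralston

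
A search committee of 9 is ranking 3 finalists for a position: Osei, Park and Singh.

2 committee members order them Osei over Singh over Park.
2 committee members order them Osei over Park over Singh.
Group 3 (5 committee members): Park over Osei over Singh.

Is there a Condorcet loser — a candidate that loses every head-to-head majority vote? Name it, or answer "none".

Singh

Pairwise majorities:
Osei vs Park: Osei is ranked higher on 2+2 = 4 ballots, Park on 5. Park wins 5–4.
Osei vs Singh: 9 to 0, Osei.
Park vs Singh: Park preferred on 2+5 = 7 ballots; Park wins 7–2.
Only Singh has no wins; Singh is the Condorcet loser.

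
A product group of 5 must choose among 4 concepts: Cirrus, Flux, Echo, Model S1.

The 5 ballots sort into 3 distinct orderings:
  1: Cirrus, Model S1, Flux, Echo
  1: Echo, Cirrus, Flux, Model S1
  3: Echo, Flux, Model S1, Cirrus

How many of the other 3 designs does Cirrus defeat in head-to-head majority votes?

Cirrus against each rival (5 engineers):
Cirrus vs Flux: Flux wins 3–2.
Cirrus vs Echo: 1 for Cirrus, 4 for Echo — Echo by 4–1.
Cirrus vs Model S1: Model S1 wins 3–2.
Cirrus beats no one; loses to Flux, Echo, Model S1 — 0 pairwise wins.

0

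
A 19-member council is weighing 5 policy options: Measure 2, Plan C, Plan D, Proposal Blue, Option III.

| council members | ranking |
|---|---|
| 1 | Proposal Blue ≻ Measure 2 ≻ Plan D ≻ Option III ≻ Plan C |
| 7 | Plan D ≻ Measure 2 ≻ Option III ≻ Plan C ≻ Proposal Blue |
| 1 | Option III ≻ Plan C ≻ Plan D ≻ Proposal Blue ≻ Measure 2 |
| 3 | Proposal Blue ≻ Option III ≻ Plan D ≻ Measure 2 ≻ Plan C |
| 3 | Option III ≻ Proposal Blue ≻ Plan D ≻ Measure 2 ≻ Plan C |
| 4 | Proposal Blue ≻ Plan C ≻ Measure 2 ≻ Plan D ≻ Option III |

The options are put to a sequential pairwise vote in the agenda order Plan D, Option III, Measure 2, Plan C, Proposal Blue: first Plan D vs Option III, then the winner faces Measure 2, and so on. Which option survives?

Proposal Blue

Round 1: Plan D vs Option III — 12–7, Plan D advances.
Round 2: Plan D vs Measure 2 — 14–5, Plan D advances.
Round 3: Plan D vs Plan C — 14–5, Plan D advances.
Round 4: Plan D vs Proposal Blue — 8–11, Proposal Blue advances.
Proposal Blue survives the agenda.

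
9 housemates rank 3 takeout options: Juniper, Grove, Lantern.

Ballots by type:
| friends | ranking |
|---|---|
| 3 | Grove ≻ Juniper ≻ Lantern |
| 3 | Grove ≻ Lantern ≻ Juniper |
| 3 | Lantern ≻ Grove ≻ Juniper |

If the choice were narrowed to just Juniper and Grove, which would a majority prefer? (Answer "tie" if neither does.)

Grove

No ballot ranks Juniper above Grove: 0.
Ballots ranking Grove above Juniper: 9 − 0 = 9.
Grove wins the head-to-head 9–0.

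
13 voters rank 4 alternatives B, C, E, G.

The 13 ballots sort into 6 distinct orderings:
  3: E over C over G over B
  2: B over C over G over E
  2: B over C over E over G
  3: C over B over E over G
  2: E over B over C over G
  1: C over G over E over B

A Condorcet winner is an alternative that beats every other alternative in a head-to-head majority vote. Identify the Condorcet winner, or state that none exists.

Check each pair by majority over 13 ballots:
B vs C: C, 7–6.
B vs E: 7 to 6, B.
B vs G: B wins 9–4.
C vs E: C, 8–5.
C vs G: C preferred on 3+2+2+3+2+1 = 13 ballots; C wins 13–0.
E–G: E 10–3.
Only C has no losses; C is the Condorcet winner.

C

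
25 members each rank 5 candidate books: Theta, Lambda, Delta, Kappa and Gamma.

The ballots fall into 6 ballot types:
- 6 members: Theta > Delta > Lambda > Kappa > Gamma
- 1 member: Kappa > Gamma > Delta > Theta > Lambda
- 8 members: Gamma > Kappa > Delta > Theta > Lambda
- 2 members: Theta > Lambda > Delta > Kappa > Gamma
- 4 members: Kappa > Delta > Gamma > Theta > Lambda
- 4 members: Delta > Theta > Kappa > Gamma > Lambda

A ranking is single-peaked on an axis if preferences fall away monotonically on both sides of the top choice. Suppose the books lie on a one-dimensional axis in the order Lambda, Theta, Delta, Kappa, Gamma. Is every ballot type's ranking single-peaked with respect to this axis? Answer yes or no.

yes

Axis positions: Lambda=1, Theta=2, Delta=3, Kappa=4, Gamma=5.
Ballot type 1 (peak Theta at position 2): ranking walks positions 2-3-1-4-5, expanding outward from the peak — single-peaked.
Ballot type 2 (peak Kappa at position 4): ranking walks positions 4-5-3-2-1, expanding outward from the peak — single-peaked.
Ballot type 3 (peak Gamma at position 5): ranking walks positions 5-4-3-2-1, expanding outward from the peak — single-peaked.
Ballot type 4 (peak Theta at position 2): ranking walks positions 2-1-3-4-5, expanding outward from the peak — single-peaked.
Ballot type 5 (peak Kappa at position 4): ranking walks positions 4-3-5-2-1, expanding outward from the peak — single-peaked.
Ballot type 6 (peak Delta at position 3): ranking walks positions 3-2-4-5-1, expanding outward from the peak — single-peaked.
Every ranking is single-peaked on this axis.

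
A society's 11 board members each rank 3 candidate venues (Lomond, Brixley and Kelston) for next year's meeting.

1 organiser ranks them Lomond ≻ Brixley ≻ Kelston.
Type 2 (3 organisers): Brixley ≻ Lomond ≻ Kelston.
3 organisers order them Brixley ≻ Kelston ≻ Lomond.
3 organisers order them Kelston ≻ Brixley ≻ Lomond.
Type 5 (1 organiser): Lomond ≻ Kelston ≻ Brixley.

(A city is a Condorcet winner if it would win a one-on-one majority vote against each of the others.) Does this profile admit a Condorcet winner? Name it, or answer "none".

Pairwise majorities:
Lomond vs Brixley: Lomond is ranked higher on 1+1 = 2 ballots, Brixley on 9. Brixley wins 9–2.
Lomond vs Kelston: Lomond preferred on 1+3+1 = 5 ballots; Kelston wins 6–5.
Brixley vs Kelston: 1+3+3 = 7 for Brixley, 4 for Kelston — Brixley by 7–4.
Brixley wins every pairwise contest, so Brixley is the Condorcet winner.

Brixley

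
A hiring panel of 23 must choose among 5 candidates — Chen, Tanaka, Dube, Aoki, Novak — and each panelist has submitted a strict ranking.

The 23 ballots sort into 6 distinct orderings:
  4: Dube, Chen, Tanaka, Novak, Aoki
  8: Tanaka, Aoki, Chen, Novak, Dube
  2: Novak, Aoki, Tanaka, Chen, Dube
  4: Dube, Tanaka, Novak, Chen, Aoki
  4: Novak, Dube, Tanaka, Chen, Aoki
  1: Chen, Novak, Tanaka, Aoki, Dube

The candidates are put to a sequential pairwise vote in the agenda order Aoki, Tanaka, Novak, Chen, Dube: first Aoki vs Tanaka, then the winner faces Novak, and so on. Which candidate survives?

Dube

Round 1: Aoki vs Tanaka — 2–21, Tanaka advances.
Round 2: Tanaka vs Novak — 16–7, Tanaka advances.
Round 3: Tanaka vs Chen — 18–5, Tanaka advances.
Round 4: Tanaka vs Dube — 11–12, Dube advances.
The agenda winner is Dube.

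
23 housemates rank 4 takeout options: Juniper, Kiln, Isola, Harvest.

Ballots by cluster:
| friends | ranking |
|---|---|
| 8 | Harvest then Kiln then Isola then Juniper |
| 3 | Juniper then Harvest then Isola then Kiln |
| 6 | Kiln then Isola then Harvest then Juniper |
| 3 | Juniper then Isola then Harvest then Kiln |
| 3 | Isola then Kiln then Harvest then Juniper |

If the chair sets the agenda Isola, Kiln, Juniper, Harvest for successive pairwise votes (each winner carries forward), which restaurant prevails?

Round 1: Isola vs Kiln — 9–14, Kiln advances.
Round 2: Kiln vs Juniper — 17–6, Kiln advances.
Round 3: Kiln vs Harvest — 9–14, Harvest advances.
Harvest survives the agenda.

Harvest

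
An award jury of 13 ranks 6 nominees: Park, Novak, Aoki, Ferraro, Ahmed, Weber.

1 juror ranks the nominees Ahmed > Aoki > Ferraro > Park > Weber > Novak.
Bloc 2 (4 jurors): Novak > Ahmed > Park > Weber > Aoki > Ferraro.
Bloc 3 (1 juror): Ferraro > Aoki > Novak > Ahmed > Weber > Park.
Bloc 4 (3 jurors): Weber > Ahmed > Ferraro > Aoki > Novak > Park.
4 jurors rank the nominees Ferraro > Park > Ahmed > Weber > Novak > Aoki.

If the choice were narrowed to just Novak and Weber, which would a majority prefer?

Weber

Ballots ranking Novak above Weber: 4 + 1 = 5.
Ballots ranking Weber above Novak: 13 − 5 = 8.
Weber wins the head-to-head 8–5.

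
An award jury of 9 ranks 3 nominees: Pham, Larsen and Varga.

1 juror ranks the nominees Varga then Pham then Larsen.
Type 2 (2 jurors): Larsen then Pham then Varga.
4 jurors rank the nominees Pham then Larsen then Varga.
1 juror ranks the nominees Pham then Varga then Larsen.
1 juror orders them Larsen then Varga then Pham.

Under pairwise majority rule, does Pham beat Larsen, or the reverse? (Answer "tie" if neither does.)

Pham

Ballots ranking Pham above Larsen: 1 + 4 + 1 = 6.
Ballots ranking Larsen above Pham: 9 − 6 = 3.
Pham wins the head-to-head 6–3.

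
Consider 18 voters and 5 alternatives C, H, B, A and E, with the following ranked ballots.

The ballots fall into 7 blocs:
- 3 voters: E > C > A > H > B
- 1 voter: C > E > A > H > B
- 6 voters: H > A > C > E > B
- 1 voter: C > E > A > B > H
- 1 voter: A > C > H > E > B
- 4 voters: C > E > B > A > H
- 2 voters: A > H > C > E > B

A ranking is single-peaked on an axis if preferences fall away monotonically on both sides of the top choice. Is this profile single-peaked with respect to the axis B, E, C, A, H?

yes

Axis positions: B=1, E=2, C=3, A=4, H=5.
Bloc 1 (peak E at position 2): ranking walks positions 2-3-4-5-1, expanding outward from the peak — single-peaked.
Bloc 2 (peak C at position 3): ranking walks positions 3-2-4-5-1, expanding outward from the peak — single-peaked.
Bloc 3 (peak H at position 5): ranking walks positions 5-4-3-2-1, expanding outward from the peak — single-peaked.
Bloc 4 (peak C at position 3): ranking walks positions 3-2-4-1-5, expanding outward from the peak — single-peaked.
Bloc 5 (peak A at position 4): ranking walks positions 4-3-5-2-1, expanding outward from the peak — single-peaked.
Bloc 6 (peak C at position 3): ranking walks positions 3-2-1-4-5, expanding outward from the peak — single-peaked.
Bloc 7 (peak A at position 4): ranking walks positions 4-5-3-2-1, expanding outward from the peak — single-peaked.
Every ranking is single-peaked on this axis.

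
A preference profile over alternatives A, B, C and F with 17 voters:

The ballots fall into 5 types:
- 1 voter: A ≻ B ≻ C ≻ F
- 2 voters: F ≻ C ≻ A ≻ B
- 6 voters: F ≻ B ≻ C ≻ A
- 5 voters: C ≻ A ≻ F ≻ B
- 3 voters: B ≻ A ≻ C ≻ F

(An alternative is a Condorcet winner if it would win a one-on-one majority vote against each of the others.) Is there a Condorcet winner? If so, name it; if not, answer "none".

Check each pair by majority over 17 ballots:
A vs B: A preferred on 1+2+5 = 8 ballots; B wins 9–8.
A vs C: A preferred on 1+3 = 4 ballots; C wins 13–4.
A vs F: A is ranked higher on 1+5+3 = 9 ballots, F on 8. A wins 9–8.
B vs C: B preferred on 1+6+3 = 10 ballots; B wins 10–7.
B vs F: B is ranked higher on 1+3 = 4 ballots, F on 13. F wins 13–4.
C vs F: 9 to 8, C.
No alternative is unbeaten: A loses to B; B loses to F; C loses to B; F loses to A. In particular A beats F beats B beats A is a majority cycle — no Condorcet winner exists.

none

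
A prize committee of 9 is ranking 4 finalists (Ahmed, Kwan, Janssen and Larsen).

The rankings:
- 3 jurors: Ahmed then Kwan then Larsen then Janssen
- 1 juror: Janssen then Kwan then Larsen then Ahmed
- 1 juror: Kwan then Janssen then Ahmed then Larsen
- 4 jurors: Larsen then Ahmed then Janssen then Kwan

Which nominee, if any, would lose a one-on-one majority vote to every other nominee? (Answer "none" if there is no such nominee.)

none

Pairwise majorities:
Ahmed vs Kwan: Ahmed preferred on 3+4 = 7 ballots; Ahmed wins 7–2.
Ahmed vs Janssen: 3+4 = 7 for Ahmed, 2 for Janssen — Ahmed by 7–2.
Ahmed vs Larsen: Ahmed preferred on 3+1 = 4 ballots; Larsen wins 5–4.
Kwan vs Janssen: Kwan preferred on 3+1 = 4 ballots; Janssen wins 5–4.
Kwan vs Larsen: Kwan is ranked higher on 3+1+1 = 5 ballots, Larsen on 4. Kwan wins 5–4.
Janssen vs Larsen: Larsen, 7–2.
No nominee is winless: Ahmed beats Kwan; Kwan beats Larsen; Janssen beats Kwan; Larsen beats Ahmed. There is no Condorcet loser.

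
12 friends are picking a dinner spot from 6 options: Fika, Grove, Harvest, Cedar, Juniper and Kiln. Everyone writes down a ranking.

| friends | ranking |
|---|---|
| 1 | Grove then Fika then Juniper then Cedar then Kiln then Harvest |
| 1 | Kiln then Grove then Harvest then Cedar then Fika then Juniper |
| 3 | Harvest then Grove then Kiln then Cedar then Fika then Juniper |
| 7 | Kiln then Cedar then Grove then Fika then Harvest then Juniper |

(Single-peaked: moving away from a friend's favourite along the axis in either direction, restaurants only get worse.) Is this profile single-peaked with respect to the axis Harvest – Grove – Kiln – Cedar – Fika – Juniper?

no

Axis positions: Harvest=1, Grove=2, Kiln=3, Cedar=4, Fika=5, Juniper=6.
Bloc 1: ranking walks positions 2-5-6-4-3-1; Fika is ranked above Kiln even though Kiln lies between Fika and the peak Grove on the axis — preferences dip and rise again. Not single-peaked.
Bloc 2 (peak Kiln at position 3): ranking walks positions 3-2-1-4-5-6, expanding outward from the peak — single-peaked.
Bloc 3 (peak Harvest at position 1): ranking walks positions 1-2-3-4-5-6, expanding outward from the peak — single-peaked.
Bloc 4 (peak Kiln at position 3): ranking walks positions 3-4-2-5-1-6, expanding outward from the peak — single-peaked.
Bloc 1 violates single-peakedness, so the profile is not single-peaked on this axis.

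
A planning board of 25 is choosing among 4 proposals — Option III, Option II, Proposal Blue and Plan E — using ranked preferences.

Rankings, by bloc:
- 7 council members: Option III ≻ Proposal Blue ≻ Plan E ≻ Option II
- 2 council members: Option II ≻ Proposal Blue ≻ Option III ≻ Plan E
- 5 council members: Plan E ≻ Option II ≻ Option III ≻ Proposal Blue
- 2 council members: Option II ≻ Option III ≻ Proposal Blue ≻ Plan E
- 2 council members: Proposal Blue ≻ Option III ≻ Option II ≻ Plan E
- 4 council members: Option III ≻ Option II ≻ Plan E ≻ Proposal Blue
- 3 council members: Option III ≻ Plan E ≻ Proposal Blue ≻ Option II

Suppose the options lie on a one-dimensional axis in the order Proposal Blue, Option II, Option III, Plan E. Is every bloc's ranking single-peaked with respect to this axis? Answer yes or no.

Axis positions: Proposal Blue=1, Option II=2, Option III=3, Plan E=4.
Bloc 1: ranking walks positions 3-1-4-2; Proposal Blue is ranked above Option II even though Option II lies between Proposal Blue and the peak Option III on the axis — preferences dip and rise again. Not single-peaked.
Bloc 2 (peak Option II at position 2): ranking walks positions 2-1-3-4, expanding outward from the peak — single-peaked.
Bloc 3: ranking walks positions 4-2-3-1; Option II is ranked above Option III even though Option III lies between Option II and the peak Plan E on the axis — preferences dip and rise again. Not single-peaked.
Bloc 4 (peak Option II at position 2): ranking walks positions 2-3-1-4, expanding outward from the peak — single-peaked.
Bloc 5: ranking walks positions 1-3-2-4; Option III is ranked above Option II even though Option II lies between Option III and the peak Proposal Blue on the axis — preferences dip and rise again. Not single-peaked.
Bloc 6 (peak Option III at position 3): ranking walks positions 3-2-4-1, expanding outward from the peak — single-peaked.
Bloc 7: ranking walks positions 3-4-1-2; Proposal Blue is ranked above Option II even though Option II lies between Proposal Blue and the peak Option III on the axis — preferences dip and rise again. Not single-peaked.
Bloc 1 violates single-peakedness, so the profile is not single-peaked on this axis.

no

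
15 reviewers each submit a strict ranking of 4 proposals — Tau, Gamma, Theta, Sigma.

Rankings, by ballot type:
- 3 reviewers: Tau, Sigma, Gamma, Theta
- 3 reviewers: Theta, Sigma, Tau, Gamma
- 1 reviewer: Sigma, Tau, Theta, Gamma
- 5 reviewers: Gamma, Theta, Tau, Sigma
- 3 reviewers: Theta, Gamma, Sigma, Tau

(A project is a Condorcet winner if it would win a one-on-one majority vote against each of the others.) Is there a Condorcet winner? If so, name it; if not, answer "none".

Gamma

Head-to-head results (15 reviewers):
Tau–Gamma: Gamma 8–7.
Tau vs Theta: Theta wins 11–4.
Tau vs Sigma: Tau is ranked higher on 3+5 = 8 ballots, Sigma on 7. Tau wins 8–7.
Gamma vs Theta: Gamma wins 8–7.
Gamma vs Sigma: Gamma wins 8–7.
Theta vs Sigma: Theta is ranked higher on 3+5+3 = 11 ballots, Sigma on 4. Theta wins 11–4.
Only Gamma has no losses; Gamma is the Condorcet winner.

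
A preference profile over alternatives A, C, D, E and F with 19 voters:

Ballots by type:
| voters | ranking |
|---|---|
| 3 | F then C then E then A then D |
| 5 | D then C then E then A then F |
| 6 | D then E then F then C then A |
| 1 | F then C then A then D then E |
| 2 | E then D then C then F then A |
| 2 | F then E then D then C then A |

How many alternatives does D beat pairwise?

4

D against each rival (19 voters):
D vs A: D wins 15–4.
D–C: D 15–4.
D vs E: D is ranked higher on 5+6+1 = 12 ballots, E on 7. D wins 12–7.
D vs F: D, 13–6.
D beats A, C, E, F — 4 pairwise wins.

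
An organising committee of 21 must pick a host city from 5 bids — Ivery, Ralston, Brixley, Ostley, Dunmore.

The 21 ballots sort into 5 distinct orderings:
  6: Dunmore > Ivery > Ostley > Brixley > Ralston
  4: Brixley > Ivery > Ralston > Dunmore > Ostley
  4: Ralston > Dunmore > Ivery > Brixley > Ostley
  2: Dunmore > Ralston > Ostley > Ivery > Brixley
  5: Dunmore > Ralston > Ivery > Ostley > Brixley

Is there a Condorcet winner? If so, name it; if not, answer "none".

Head-to-head results (21 organisers):
Ivery vs Ralston: Ralston wins 11–10.
Ivery–Brixley: Ivery 17–4.
Ivery vs Ostley: Ivery, 19–2.
Ivery–Dunmore: Dunmore 17–4.
Ralston vs Brixley: Ralston, 11–10.
Ralston vs Ostley: Ralston wins 15–6.
Ralston–Dunmore: Dunmore 13–8.
Brixley vs Ostley: Ostley wins 13–8.
Brixley vs Dunmore: Dunmore wins 17–4.
Ostley vs Dunmore: Dunmore wins 21–0.
Dunmore defeats every rival head-to-head and is the Condorcet winner.

Dunmore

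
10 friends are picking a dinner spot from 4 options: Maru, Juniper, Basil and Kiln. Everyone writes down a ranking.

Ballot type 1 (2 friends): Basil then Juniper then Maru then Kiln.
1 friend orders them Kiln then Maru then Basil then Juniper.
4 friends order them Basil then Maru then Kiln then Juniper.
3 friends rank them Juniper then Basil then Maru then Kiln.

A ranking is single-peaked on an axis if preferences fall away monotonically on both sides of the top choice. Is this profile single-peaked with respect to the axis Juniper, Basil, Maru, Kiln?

Axis positions: Juniper=1, Basil=2, Maru=3, Kiln=4.
Ballot type 1 (peak Basil at position 2): ranking walks positions 2-1-3-4, expanding outward from the peak — single-peaked.
Ballot type 2 (peak Kiln at position 4): ranking walks positions 4-3-2-1, expanding outward from the peak — single-peaked.
Ballot type 3 (peak Basil at position 2): ranking walks positions 2-3-4-1, expanding outward from the peak — single-peaked.
Ballot type 4 (peak Juniper at position 1): ranking walks positions 1-2-3-4, expanding outward from the peak — single-peaked.
Every ranking is single-peaked on this axis.

yes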